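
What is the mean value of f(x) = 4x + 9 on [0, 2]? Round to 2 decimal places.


Average value = 1/(b-a) * integral from a to b of f(x) dx
First compute the integral of 4x + 9:
F(x) = 2x^2 + 9x
F(2) = 2 * 4 + 9 * 2 = 26
F(0) = 2 * 0 + 9 * 0 = 0
Integral = 26 - 0 = 26
Average = 26 / (2 - 0) = 26 / 2
= 13 = 13.00

13.00


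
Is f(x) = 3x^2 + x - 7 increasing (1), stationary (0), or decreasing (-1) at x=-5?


Compute f'(x) to determine behavior:
f'(x) = 6x + 1
f'(-5) = 6 * (-5) + 1
= -30 + 1
= -29
Since f'(-5) < 0, the function is decreasing (-1)

-1


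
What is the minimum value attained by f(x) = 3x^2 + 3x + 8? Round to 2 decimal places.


For a quadratic f(x) = ax^2 + bx + c with a > 0, the minimum is at the vertex.
Vertex x-coordinate: x = -b/(2a)
x = -(3) / (2 * 3)
x = -3/6 = -1/2
Substitute back to find the minimum value:
f(-1/2) = 3 * (-1/2)^2 + 3 * (-1/2) + 8
= 3/4 - 3/2 + 8
= 29/4 = 7.25

7.25


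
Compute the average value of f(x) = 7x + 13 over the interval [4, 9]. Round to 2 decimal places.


Average value = 1/(b-a) * integral from a to b of f(x) dx
First compute the integral of 7x + 13:
F(x) = (7/2)x^2 + 13x
F(9) = 7/2 * 81 + 13 * 9 = 801/2
F(4) = 7/2 * 16 + 13 * 4 = 108
Integral = 801/2 - 108 = 585/2
Average = (585/2) / (9 - 4) = (585/2) / 5
= 117/2 = 58.50

58.50


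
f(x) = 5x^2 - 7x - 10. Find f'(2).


Differentiate term by term using power and sum rules:
f(x) = 5x^2 - 7x - 10
f'(x) = 10x - 7
Substitute x = 2:
f'(2) = 10 * 2 - 7
= 20 - 7
= 13

13


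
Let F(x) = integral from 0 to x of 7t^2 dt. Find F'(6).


By the Fundamental Theorem of Calculus (Part 1):
If F(x) = integral from 0 to x of f(t) dt, then F'(x) = f(x)
Here f(t) = 7t^2
So F'(x) = 7x^2
Evaluate at x = 6:
F'(6) = 7 * 6^2
= 7 * 36
= 252

252


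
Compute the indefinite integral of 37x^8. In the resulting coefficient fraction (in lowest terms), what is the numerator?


Apply the power rule for integration:
integral of ax^n dx = a/(n+1) * x^(n+1) + C
integral of 37x^8 dx
= 37/9 * x^9 + C
The coefficient in lowest terms is 37/9, and its numerator is 37

37


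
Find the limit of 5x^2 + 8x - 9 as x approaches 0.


Since polynomials are continuous, we use direct substitution.
lim(x->0) of 5x^2 + 8x - 9
= 5 * 0^2 + 8 * 0 - 9
= 0 + 0 - 9
= -9

-9


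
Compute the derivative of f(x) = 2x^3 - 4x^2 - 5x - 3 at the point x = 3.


Differentiate f(x) = 2x^3 - 4x^2 - 5x - 3 term by term:
f'(x) = 6x^2 - 8x - 5
Substitute x = 3:
f'(3) = 6 * 3^2 - 8 * 3 - 5
= 54 - 24 - 5
= 25

25


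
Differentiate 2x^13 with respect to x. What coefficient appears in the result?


We apply the power rule: d/dx [ax^n] = a*n * x^(n-1)
d/dx [2x^13]
= 2 * 13 * x^(13-1)
= 26x^12
The coefficient is 26

26


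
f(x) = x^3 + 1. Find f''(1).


First derivative:
f'(x) = 3x^2
Second derivative:
f''(x) = 6x
Substitute x = 1:
f''(1) = 6 * 1 + 0
= 6 + 0
= 6

6


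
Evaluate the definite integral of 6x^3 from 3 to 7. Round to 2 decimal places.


Find the antiderivative of 6x^3:
F(x) = 6/4 * x^4
Apply the Fundamental Theorem of Calculus:
F(7) - F(3)
= 6/4 * 7^4 - 6/4 * 3^4
= 6/4 * (2401 - 81)
= 6/4 * 2320
= 3480 = 3480.00

3480.00


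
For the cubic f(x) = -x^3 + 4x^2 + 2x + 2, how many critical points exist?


Find where f'(x) = 0:
f(x) = -x^3 + 4x^2 + 2x + 2
f'(x) = -3x^2 + 8x + 2
This is a quadratic in x. Use the discriminant to count real roots.
Discriminant = (8)^2 - 4 * (-3) * 2
= 64 - (-24)
= 88
Since discriminant > 0, f'(x) = 0 has 2 real solutions.
Number of critical points: 2

2


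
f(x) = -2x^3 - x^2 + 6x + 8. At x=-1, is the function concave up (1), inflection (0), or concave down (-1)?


Concavity is determined by the sign of f''(x).
f(x) = -2x^3 - x^2 + 6x + 8
f'(x) = -6x^2 - 2x + 6
f''(x) = -12x - 2
f''(-1) = -12 * (-1) - 2
= 12 - 2
= 10
Since f''(-1) > 0, the function is concave up (1)

1


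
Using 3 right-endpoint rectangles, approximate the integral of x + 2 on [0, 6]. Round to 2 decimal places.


Right Riemann sum uses right endpoints of each subinterval.
Interval: [0, 6], n = 3
dx = (6 - 0) / 3 = 2
Right endpoints: [2, 4, 6]
f values: [4, 6, 8]
Sum = dx * (sum of f values)
= 2 * 18
= 36 = 36.00

36.00


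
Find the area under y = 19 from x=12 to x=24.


The area under a constant function y = 19 is a rectangle.
Width = 24 - 12 = 12
Height = 19
Area = width * height
= 12 * 19
= 228

228


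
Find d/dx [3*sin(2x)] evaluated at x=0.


Apply the chain rule to differentiate 3*sin(2x):
d/dx [3*sin(2x)]
= 3 * cos(2x) * d/dx(2x)
= 3 * 2 * cos(2x)
= 6 * cos(2x)
Evaluate at x = 0:
= 6 * cos(0)
= 6 * 1
= 6

6


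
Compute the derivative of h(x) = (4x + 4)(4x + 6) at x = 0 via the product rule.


Let u(x) = 4x + 4 and v(x) = 4x + 6
u'(x) = 4
v'(x) = 4
Product rule: h'(x) = u'(x)*v(x) + u(x)*v'(x)
= 4 * (4x + 6) + (4x + 4) * 4
At x = 0:
u(0) = 4 * 0 + 4 = 4
v(0) = 4 * 0 + 6 = 6
h'(0) = 4 * 6 + 4 * 4
= 24 + 16
= 40

40


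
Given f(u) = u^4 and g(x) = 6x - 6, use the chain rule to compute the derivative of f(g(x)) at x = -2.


Using the chain rule: (f(g(x)))' = f'(g(x)) * g'(x)
First, find g(-2):
g(-2) = 6 * (-2) - 6 = -18
Next, f'(u) = 4u^3
And g'(x) = 6
So f'(g(-2)) * g'(-2)
= 4 * (-18)^3 * 6
= 4 * (-5832) * 6
= -139968

-139968


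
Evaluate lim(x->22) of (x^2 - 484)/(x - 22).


Direct substitution gives 0/0, so we factor the numerator.
Factor: (x^2 - 484) = (x - 22)(x + 22)
Cancel the common factor (x - 22):
(x^2 - 484)/(x - 22) = (x + 22)
Now substitute x = 22:
= (22 + 22) = 44

44


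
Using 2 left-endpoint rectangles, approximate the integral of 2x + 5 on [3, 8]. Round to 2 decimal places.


Left Riemann sum uses left endpoints of each subinterval.
Interval: [3, 8], n = 2
dx = (8 - 3) / 2 = 5/2
Left endpoints: [3, 11/2]
f values: [11, 16]
Sum = dx * (sum of f values)
= 5/2 * 27
= 135/2 = 67.50

67.50


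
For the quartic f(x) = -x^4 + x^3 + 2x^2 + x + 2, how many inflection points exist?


Inflection points occur where f''(x) = 0 and concavity changes.
f(x) = -x^4 + x^3 + 2x^2 + x + 2
f'(x) = -4x^3 + 3x^2 + 4x + 1
f''(x) = -12x^2 + 6x + 4
This is a quadratic in x. Use the discriminant to count real roots.
Discriminant = (6)^2 - 4 * (-12) * 4
= 36 - (-192)
= 228
Since discriminant > 0, f''(x) = 0 has 2 distinct real solutions.
A quadratic with two distinct real roots changes sign at each root, so concavity changes at both.
Number of inflection points: 2

2


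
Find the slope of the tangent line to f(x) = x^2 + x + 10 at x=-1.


The slope of the tangent line equals f'(x) at the point.
f(x) = x^2 + x + 10
f'(x) = 2x + 1
At x = -1:
f'(-1) = 2 * (-1) + 1
= -2 + 1
= -1

-1


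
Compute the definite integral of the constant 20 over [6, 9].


The integral of a constant k over [a, b] equals k * (b - a).
integral from 6 to 9 of 20 dx
= 20 * (9 - 6)
= 20 * 3
= 60

60


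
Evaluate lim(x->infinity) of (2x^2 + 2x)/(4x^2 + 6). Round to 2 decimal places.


For limits at infinity with equal-degree polynomials,
we compare leading coefficients.
Numerator leading term: 2x^2
Denominator leading term: 4x^2
Divide both by x^2:
lim = (2 + 2/x) / (4 + 6/x^2)
As x -> infinity, the 1/x and 1/x^2 terms vanish:
= 2/4 = 1/2 = 0.50

0.50


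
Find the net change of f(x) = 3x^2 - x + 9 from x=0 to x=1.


Net change = f(b) - f(a)
f(x) = 3x^2 - x + 9
Compute f(1):
f(1) = 3 * 1^2 - 1 * 1 + 9
= 3 - 1 + 9
= 11
Compute f(0):
f(0) = 3 * 0^2 - 1 * 0 + 9
= 0 + 0 + 9
= 9
Net change = 11 - 9 = 2

2


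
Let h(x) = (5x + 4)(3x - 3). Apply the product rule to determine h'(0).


Let u(x) = 5x + 4 and v(x) = 3x - 3
u'(x) = 5
v'(x) = 3
Product rule: h'(x) = u'(x)*v(x) + u(x)*v'(x)
= 5 * (3x - 3) + (5x + 4) * 3
At x = 0:
u(0) = 5 * 0 + 4 = 4
v(0) = 3 * 0 - 3 = -3
h'(0) = 5 * (-3) + 4 * 3
= -15 + 12
= -3

-3


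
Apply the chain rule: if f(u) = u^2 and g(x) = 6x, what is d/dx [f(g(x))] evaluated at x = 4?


Using the chain rule: (f(g(x)))' = f'(g(x)) * g'(x)
First, find g(4):
g(4) = 6 * 4 + 0 = 24
Next, f'(u) = 2u
And g'(x) = 6
So f'(g(4)) * g'(4)
= 2 * 24 * 6
= 288

288


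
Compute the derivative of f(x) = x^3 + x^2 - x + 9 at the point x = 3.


Differentiate f(x) = x^3 + x^2 - x + 9 term by term:
f'(x) = 3x^2 + 2x - 1
Substitute x = 3:
f'(3) = 3 * 3^2 + 2 * 3 - 1
= 27 + 6 - 1
= 32

32


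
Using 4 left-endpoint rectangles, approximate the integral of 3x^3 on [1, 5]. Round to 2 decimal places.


Left Riemann sum uses left endpoints of each subinterval.
Interval: [1, 5], n = 4
dx = (5 - 1) / 4 = 1
Left endpoints: [1, 2, 3, 4]
f values: [3, 24, 81, 192]
Sum = dx * (sum of f values)
= 1 * 300
= 300 = 300.00

300.00


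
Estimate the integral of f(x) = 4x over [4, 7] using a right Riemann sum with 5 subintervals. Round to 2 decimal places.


Right Riemann sum uses right endpoints of each subinterval.
Interval: [4, 7], n = 5
dx = (7 - 4) / 5 = 3/5
Right endpoints: [23/5, 26/5, 29/5, 32/5, 7]
f values: [92/5, 104/5, 116/5, 128/5, 28]
Sum = dx * (sum of f values)
= 3/5 * 116
= 348/5 = 69.60

69.60


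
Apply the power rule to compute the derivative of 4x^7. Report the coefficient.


We apply the power rule: d/dx [ax^n] = a*n * x^(n-1)
d/dx [4x^7]
= 4 * 7 * x^(7-1)
= 28x^6
The coefficient is 28

28


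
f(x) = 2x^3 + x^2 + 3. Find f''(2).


First derivative:
f'(x) = 6x^2 + 2x
Second derivative:
f''(x) = 12x + 2
Substitute x = 2:
f''(2) = 12 * 2 + 2
= 24 + 2
= 26

26


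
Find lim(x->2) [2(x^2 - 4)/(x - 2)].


Direct substitution gives 0/0, so we factor the numerator.
Factor: 2(x^2 - 4) = 2 * (x - 2)(x + 2)
Cancel the common factor (x - 2):
2(x^2 - 4)/(x - 2) = 2 * (x + 2)
Now substitute x = 2:
= 2 * (2 + 2) = 8

8


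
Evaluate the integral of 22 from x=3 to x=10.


The integral of a constant k over [a, b] equals k * (b - a).
integral from 3 to 10 of 22 dx
= 22 * (10 - 3)
= 22 * 7
= 154

154


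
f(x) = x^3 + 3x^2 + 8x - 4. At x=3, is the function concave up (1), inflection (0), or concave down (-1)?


Concavity is determined by the sign of f''(x).
f(x) = x^3 + 3x^2 + 8x - 4
f'(x) = 3x^2 + 6x + 8
f''(x) = 6x + 6
f''(3) = 6 * 3 + 6
= 18 + 6
= 24
Since f''(3) > 0, the function is concave up (1)

1


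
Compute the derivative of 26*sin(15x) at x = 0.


Apply the chain rule to differentiate 26*sin(15x):
d/dx [26*sin(15x)]
= 26 * cos(15x) * d/dx(15x)
= 26 * 15 * cos(15x)
= 390 * cos(15x)
Evaluate at x = 0:
= 390 * cos(0)
= 390 * 1
= 390

390


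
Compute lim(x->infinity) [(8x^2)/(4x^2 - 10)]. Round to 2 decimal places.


For limits at infinity with equal-degree polynomials,
we compare leading coefficients.
Numerator leading term: 8x^2
Denominator leading term: 4x^2
Divide both by x^2:
lim = (8) / (4 - 10/x^2)
As x -> infinity, the 1/x and 1/x^2 terms vanish:
= 8/4 = 2 = 2.00

2.00


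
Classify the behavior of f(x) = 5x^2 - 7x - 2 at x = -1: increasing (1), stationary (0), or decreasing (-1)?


Compute f'(x) to determine behavior:
f'(x) = 10x - 7
f'(-1) = 10 * (-1) - 7
= -10 - 7
= -17
Since f'(-1) < 0, the function is decreasing (-1)

-1


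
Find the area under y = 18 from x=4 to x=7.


The area under a constant function y = 18 is a rectangle.
Width = 7 - 4 = 3
Height = 18
Area = width * height
= 3 * 18
= 54

54


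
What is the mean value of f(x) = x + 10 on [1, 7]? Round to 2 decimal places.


Average value = 1/(b-a) * integral from a to b of f(x) dx
First compute the integral of x + 10:
F(x) = (1/2)x^2 + 10x
F(7) = 1/2 * 49 + 10 * 7 = 189/2
F(1) = 1/2 * 1 + 10 * 1 = 21/2
Integral = 189/2 - 21/2 = 84
Average = 84 / (7 - 1) = 84 / 6
= 14 = 14.00

14.00


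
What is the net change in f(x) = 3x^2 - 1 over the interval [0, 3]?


Net change = f(b) - f(a)
f(x) = 3x^2 - 1
Compute f(3):
f(3) = 3 * 3^2 + 0 * 3 - 1
= 27 + 0 - 1
= 26
Compute f(0):
f(0) = 3 * 0^2 + 0 * 0 - 1
= 0 + 0 - 1
= -1
Net change = 26 - (-1) = 27

27


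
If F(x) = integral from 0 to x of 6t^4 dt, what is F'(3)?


By the Fundamental Theorem of Calculus (Part 1):
If F(x) = integral from 0 to x of f(t) dt, then F'(x) = f(x)
Here f(t) = 6t^4
So F'(x) = 6x^4
Evaluate at x = 3:
F'(3) = 6 * 3^4
= 6 * 81
= 486

486


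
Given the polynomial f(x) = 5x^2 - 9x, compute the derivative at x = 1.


Differentiate term by term using power and sum rules:
f(x) = 5x^2 - 9x
f'(x) = 10x - 9
Substitute x = 1:
f'(1) = 10 * 1 - 9
= 10 - 9
= 1

1


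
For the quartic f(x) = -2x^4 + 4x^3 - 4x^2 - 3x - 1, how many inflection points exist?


Inflection points occur where f''(x) = 0 and concavity changes.
f(x) = -2x^4 + 4x^3 - 4x^2 - 3x - 1
f'(x) = -8x^3 + 12x^2 - 8x - 3
f''(x) = -24x^2 + 24x - 8
This is a quadratic in x. Use the discriminant to count real roots.
Discriminant = (24)^2 - 4 * (-24) * (-8)
= 576 - 768
= -192
Since discriminant < 0, f''(x) = 0 has no real solutions.
Number of inflection points: 0

0


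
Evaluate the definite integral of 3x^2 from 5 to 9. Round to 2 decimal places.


Find the antiderivative of 3x^2:
F(x) = 3/3 * x^3
Apply the Fundamental Theorem of Calculus:
F(9) - F(5)
= 3/3 * 9^3 - 3/3 * 5^3
= 3/3 * (729 - 125)
= 3/3 * 604
= 604 = 604.00

604.00


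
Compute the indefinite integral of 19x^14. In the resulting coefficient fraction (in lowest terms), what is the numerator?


Apply the power rule for integration:
integral of ax^n dx = a/(n+1) * x^(n+1) + C
integral of 19x^14 dx
= 19/15 * x^15 + C
The coefficient in lowest terms is 19/15, and its numerator is 19

19


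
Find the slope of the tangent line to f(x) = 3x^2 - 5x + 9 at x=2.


The slope of the tangent line equals f'(x) at the point.
f(x) = 3x^2 - 5x + 9
f'(x) = 6x - 5
At x = 2:
f'(2) = 6 * 2 - 5
= 12 - 5
= 7

7


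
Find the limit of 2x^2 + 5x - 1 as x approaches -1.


Since polynomials are continuous, we use direct substitution.
lim(x->-1) of 2x^2 + 5x - 1
= 2 * (-1)^2 + 5 * (-1) - 1
= 2 - 5 - 1
= -4

-4


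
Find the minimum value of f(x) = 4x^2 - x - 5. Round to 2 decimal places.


For a quadratic f(x) = ax^2 + bx + c with a > 0, the minimum is at the vertex.
Vertex x-coordinate: x = -b/(2a)
x = -(-1) / (2 * 4)
x = 1/8
Substitute back to find the minimum value:
f(1/8) = 4 * (1/8)^2 - 1 * (1/8) - 5
= 1/16 - 1/8 - 5
= -81/16 ≈ -5.06

-5.06


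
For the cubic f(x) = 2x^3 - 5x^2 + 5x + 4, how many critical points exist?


Find where f'(x) = 0:
f(x) = 2x^3 - 5x^2 + 5x + 4
f'(x) = 6x^2 - 10x + 5
This is a quadratic in x. Use the discriminant to count real roots.
Discriminant = (-10)^2 - 4 * 6 * 5
= 100 - 120
= -20
Since discriminant < 0, f'(x) = 0 has no real solutions.
Number of critical points: 0

0


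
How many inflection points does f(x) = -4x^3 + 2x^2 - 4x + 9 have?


Inflection points occur where f''(x) = 0 and concavity changes.
f(x) = -4x^3 + 2x^2 - 4x + 9
f'(x) = -12x^2 + 4x - 4
f''(x) = -24x + 4
Set f''(x) = 0:
-24x + 4 = 0
x = -4 / (-24) = 1/6
Since f''(x) is linear (degree 1), it changes sign at this point.
Therefore there is exactly 1 inflection point.

1


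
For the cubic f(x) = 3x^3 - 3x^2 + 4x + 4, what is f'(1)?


Differentiate f(x) = 3x^3 - 3x^2 + 4x + 4 term by term:
f'(x) = 9x^2 - 6x + 4
Substitute x = 1:
f'(1) = 9 * 1^2 - 6 * 1 + 4
= 9 - 6 + 4
= 7

7


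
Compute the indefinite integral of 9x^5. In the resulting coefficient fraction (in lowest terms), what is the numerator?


Apply the power rule for integration:
integral of ax^n dx = a/(n+1) * x^(n+1) + C
integral of 9x^5 dx
= 9/6 * x^6 + C
= 3/2 * x^6 + C
The coefficient in lowest terms is 3/2, and its numerator is 3

3


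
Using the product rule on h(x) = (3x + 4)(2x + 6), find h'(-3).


Let u(x) = 3x + 4 and v(x) = 2x + 6
u'(x) = 3
v'(x) = 2
Product rule: h'(x) = u'(x)*v(x) + u(x)*v'(x)
= 3 * (2x + 6) + (3x + 4) * 2
At x = -3:
u(-3) = 3 * (-3) + 4 = -5
v(-3) = 2 * (-3) + 6 = 0
h'(-3) = 3 * 0 + (-5) * 2
= 0 - 10
= -10

-10


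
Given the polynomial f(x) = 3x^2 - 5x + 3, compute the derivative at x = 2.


Differentiate term by term using power and sum rules:
f(x) = 3x^2 - 5x + 3
f'(x) = 6x - 5
Substitute x = 2:
f'(2) = 6 * 2 - 5
= 12 - 5
= 7

7


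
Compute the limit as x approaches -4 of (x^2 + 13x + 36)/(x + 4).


Direct substitution gives 0/0, so we factor the numerator.
Factor: (x^2 + 13x + 36) = (x + 4)(x + 9)
Cancel the common factor (x + 4):
(x^2 + 13x + 36)/(x + 4) = (x + 9)
Now substitute x = -4:
= (-4) - (-9) = 5

5


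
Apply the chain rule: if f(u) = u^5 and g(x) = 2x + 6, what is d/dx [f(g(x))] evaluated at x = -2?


Using the chain rule: (f(g(x)))' = f'(g(x)) * g'(x)
First, find g(-2):
g(-2) = 2 * (-2) + 6 = 2
Next, f'(u) = 5u^4
And g'(x) = 2
So f'(g(-2)) * g'(-2)
= 5 * 2^4 * 2
= 5 * 16 * 2
= 160

160


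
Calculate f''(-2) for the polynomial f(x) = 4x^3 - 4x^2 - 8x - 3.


First derivative:
f'(x) = 12x^2 - 8x - 8
Second derivative:
f''(x) = 24x - 8
Substitute x = -2:
f''(-2) = 24 * (-2) - 8
= -48 - 8
= -56

-56


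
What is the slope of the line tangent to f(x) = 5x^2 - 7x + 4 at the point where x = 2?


The slope of the tangent line equals f'(x) at the point.
f(x) = 5x^2 - 7x + 4
f'(x) = 10x - 7
At x = 2:
f'(2) = 10 * 2 - 7
= 20 - 7
= 13

13


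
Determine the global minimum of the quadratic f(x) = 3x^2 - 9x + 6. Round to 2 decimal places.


For a quadratic f(x) = ax^2 + bx + c with a > 0, the minimum is at the vertex.
Vertex x-coordinate: x = -b/(2a)
x = -(-9) / (2 * 3)
x = 9/6 = 3/2
Substitute back to find the minimum value:
f(3/2) = 3 * (3/2)^2 - 9 * (3/2) + 6
= 27/4 - 27/2 + 6
= -3/4 = -0.75

-0.75


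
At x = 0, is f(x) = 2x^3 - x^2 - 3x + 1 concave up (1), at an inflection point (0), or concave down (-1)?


Concavity is determined by the sign of f''(x).
f(x) = 2x^3 - x^2 - 3x + 1
f'(x) = 6x^2 - 2x - 3
f''(x) = 12x - 2
f''(0) = 12 * 0 - 2
= 0 - 2
= -2
Since f''(0) < 0, the function is concave down (-1)

-1


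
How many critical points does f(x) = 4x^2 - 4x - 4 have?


Find where f'(x) = 0:
f'(x) = 8x - 4
Set f'(x) = 0:
8x - 4 = 0
x = 4 / 8 = 1/2
This is a linear equation in x, so there is exactly one solution.
Number of critical points: 1

1


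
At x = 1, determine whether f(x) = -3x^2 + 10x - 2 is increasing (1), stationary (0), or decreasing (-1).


Compute f'(x) to determine behavior:
f'(x) = -6x + 10
f'(1) = -6 * 1 + 10
= -6 + 10
= 4
Since f'(1) > 0, the function is increasing (1)

1


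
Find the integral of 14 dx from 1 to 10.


The integral of a constant k over [a, b] equals k * (b - a).
integral from 1 to 10 of 14 dx
= 14 * (10 - 1)
= 14 * 9
= 126

126


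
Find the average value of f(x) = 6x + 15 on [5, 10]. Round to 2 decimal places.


Average value = 1/(b-a) * integral from a to b of f(x) dx
First compute the integral of 6x + 15:
F(x) = 3x^2 + 15x
F(10) = 3 * 100 + 15 * 10 = 450
F(5) = 3 * 25 + 15 * 5 = 150
Integral = 450 - 150 = 300
Average = 300 / (10 - 5) = 300 / 5
= 60 = 60.00

60.00


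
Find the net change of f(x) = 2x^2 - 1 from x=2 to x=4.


Net change = f(b) - f(a)
f(x) = 2x^2 - 1
Compute f(4):
f(4) = 2 * 4^2 + 0 * 4 - 1
= 32 + 0 - 1
= 31
Compute f(2):
f(2) = 2 * 2^2 + 0 * 2 - 1
= 8 + 0 - 1
= 7
Net change = 31 - 7 = 24

24


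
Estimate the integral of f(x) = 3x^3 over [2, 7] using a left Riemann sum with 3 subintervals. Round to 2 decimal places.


Left Riemann sum uses left endpoints of each subinterval.
Interval: [2, 7], n = 3
dx = (7 - 2) / 3 = 5/3
Left endpoints: [2, 11/3, 16/3]
f values: [24, 1331/9, 4096/9]
Sum = dx * (sum of f values)
= 5/3 * 627
= 1045 = 1045.00

1045.00


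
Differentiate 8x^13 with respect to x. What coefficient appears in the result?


We apply the power rule: d/dx [ax^n] = a*n * x^(n-1)
d/dx [8x^13]
= 8 * 13 * x^(13-1)
= 104x^12
The coefficient is 104

104


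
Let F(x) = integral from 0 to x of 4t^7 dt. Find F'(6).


By the Fundamental Theorem of Calculus (Part 1):
If F(x) = integral from 0 to x of f(t) dt, then F'(x) = f(x)
Here f(t) = 4t^7
So F'(x) = 4x^7
Evaluate at x = 6:
F'(6) = 4 * 6^7
= 4 * 279936
= 1119744

1119744


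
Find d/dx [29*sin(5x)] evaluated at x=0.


Apply the chain rule to differentiate 29*sin(5x):
d/dx [29*sin(5x)]
= 29 * cos(5x) * d/dx(5x)
= 29 * 5 * cos(5x)
= 145 * cos(5x)
Evaluate at x = 0:
= 145 * cos(0)
= 145 * 1
= 145

145


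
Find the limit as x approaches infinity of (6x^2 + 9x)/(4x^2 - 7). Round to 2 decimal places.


For limits at infinity with equal-degree polynomials,
we compare leading coefficients.
Numerator leading term: 6x^2
Denominator leading term: 4x^2
Divide both by x^2:
lim = (6 + 9/x) / (4 - 7/x^2)
As x -> infinity, the 1/x and 1/x^2 terms vanish:
= 6/4 = 3/2 = 1.50

1.50


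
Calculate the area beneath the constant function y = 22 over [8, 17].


The area under a constant function y = 22 is a rectangle.
Width = 17 - 8 = 9
Height = 22
Area = width * height
= 9 * 22
= 198

198


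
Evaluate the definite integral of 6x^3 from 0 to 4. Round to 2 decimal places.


Find the antiderivative of 6x^3:
F(x) = 6/4 * x^4
Apply the Fundamental Theorem of Calculus:
F(4) - F(0)
= 6/4 * 4^4 - 6/4 * 0^4
= 6/4 * (256 - 0)
= 6/4 * 256
= 384 = 384.00

384.00


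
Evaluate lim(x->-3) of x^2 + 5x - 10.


Since polynomials are continuous, we use direct substitution.
lim(x->-3) of x^2 + 5x - 10
= 1 * (-3)^2 + 5 * (-3) - 10
= 9 - 15 - 10
= -16

-16


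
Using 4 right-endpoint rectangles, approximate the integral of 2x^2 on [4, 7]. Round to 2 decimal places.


Right Riemann sum uses right endpoints of each subinterval.
Interval: [4, 7], n = 4
dx = (7 - 4) / 4 = 3/4
Right endpoints: [19/4, 11/2, 25/4, 7]
f values: [361/8, 121/2, 625/8, 98]
Sum = dx * (sum of f values)
= 3/4 * 1127/4
= 3381/16 ≈ 211.31

211.31


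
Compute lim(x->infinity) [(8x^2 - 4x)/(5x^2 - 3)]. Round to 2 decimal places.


For limits at infinity with equal-degree polynomials,
we compare leading coefficients.
Numerator leading term: 8x^2
Denominator leading term: 5x^2
Divide both by x^2:
lim = (8 - 4/x) / (5 - 3/x^2)
As x -> infinity, the 1/x and 1/x^2 terms vanish:
= 8/5 = 1.60

1.60


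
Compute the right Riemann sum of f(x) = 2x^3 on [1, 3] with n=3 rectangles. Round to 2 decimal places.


Right Riemann sum uses right endpoints of each subinterval.
Interval: [1, 3], n = 3
dx = (3 - 1) / 3 = 2/3
Right endpoints: [5/3, 7/3, 3]
f values: [250/27, 686/27, 54]
Sum = dx * (sum of f values)
= 2/3 * 266/3
= 532/9 ≈ 59.11

59.11


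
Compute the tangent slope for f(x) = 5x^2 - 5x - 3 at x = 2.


The slope of the tangent line equals f'(x) at the point.
f(x) = 5x^2 - 5x - 3
f'(x) = 10x - 5
At x = 2:
f'(2) = 10 * 2 - 5
= 20 - 5
= 15

15


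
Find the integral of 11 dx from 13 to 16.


The integral of a constant k over [a, b] equals k * (b - a).
integral from 13 to 16 of 11 dx
= 11 * (16 - 13)
= 11 * 3
= 33

33


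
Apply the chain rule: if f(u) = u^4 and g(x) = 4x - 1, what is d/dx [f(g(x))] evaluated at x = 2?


Using the chain rule: (f(g(x)))' = f'(g(x)) * g'(x)
First, find g(2):
g(2) = 4 * 2 - 1 = 7
Next, f'(u) = 4u^3
And g'(x) = 4
So f'(g(2)) * g'(2)
= 4 * 7^3 * 4
= 4 * 343 * 4
= 5488

5488


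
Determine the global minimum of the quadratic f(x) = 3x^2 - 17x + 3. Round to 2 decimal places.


For a quadratic f(x) = ax^2 + bx + c with a > 0, the minimum is at the vertex.
Vertex x-coordinate: x = -b/(2a)
x = -(-17) / (2 * 3)
x = 17/6
Substitute back to find the minimum value:
f(17/6) = 3 * (17/6)^2 - 17 * (17/6) + 3
= 289/12 - 289/6 + 3
= -253/12 ≈ -21.08

-21.08


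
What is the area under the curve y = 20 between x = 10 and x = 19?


The area under a constant function y = 20 is a rectangle.
Width = 19 - 10 = 9
Height = 20
Area = width * height
= 9 * 20
= 180

180


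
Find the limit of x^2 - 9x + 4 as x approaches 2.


Since polynomials are continuous, we use direct substitution.
lim(x->2) of x^2 - 9x + 4
= 1 * 2^2 - 9 * 2 + 4
= 4 - 18 + 4
= -10

-10


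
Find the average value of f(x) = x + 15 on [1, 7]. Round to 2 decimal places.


Average value = 1/(b-a) * integral from a to b of f(x) dx
First compute the integral of x + 15:
F(x) = (1/2)x^2 + 15x
F(7) = 1/2 * 49 + 15 * 7 = 259/2
F(1) = 1/2 * 1 + 15 * 1 = 31/2
Integral = 259/2 - 31/2 = 114
Average = 114 / (7 - 1) = 114 / 6
= 19 = 19.00

19.00


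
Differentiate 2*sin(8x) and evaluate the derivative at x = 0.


Apply the chain rule to differentiate 2*sin(8x):
d/dx [2*sin(8x)]
= 2 * cos(8x) * d/dx(8x)
= 2 * 8 * cos(8x)
= 16 * cos(8x)
Evaluate at x = 0:
= 16 * cos(0)
= 16 * 1
= 16

16


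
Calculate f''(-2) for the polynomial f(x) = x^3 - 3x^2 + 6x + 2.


First derivative:
f'(x) = 3x^2 - 6x + 6
Second derivative:
f''(x) = 6x - 6
Substitute x = -2:
f''(-2) = 6 * (-2) - 6
= -12 - 6
= -18

-18


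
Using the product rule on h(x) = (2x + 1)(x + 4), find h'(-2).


Let u(x) = 2x + 1 and v(x) = x + 4
u'(x) = 2
v'(x) = 1
Product rule: h'(x) = u'(x)*v(x) + u(x)*v'(x)
= 2 * (x + 4) + (2x + 1) * 1
At x = -2:
u(-2) = 2 * (-2) + 1 = -3
v(-2) = 1 * (-2) + 4 = 2
h'(-2) = 2 * 2 + (-3) * 1
= 4 - 3
= 1

1


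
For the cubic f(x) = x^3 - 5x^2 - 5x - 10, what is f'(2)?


Differentiate f(x) = x^3 - 5x^2 - 5x - 10 term by term:
f'(x) = 3x^2 - 10x - 5
Substitute x = 2:
f'(2) = 3 * 2^2 - 10 * 2 - 5
= 12 - 20 - 5
= -13

-13


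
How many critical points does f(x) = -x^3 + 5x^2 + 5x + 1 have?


Find where f'(x) = 0:
f(x) = -x^3 + 5x^2 + 5x + 1
f'(x) = -3x^2 + 10x + 5
This is a quadratic in x. Use the discriminant to count real roots.
Discriminant = (10)^2 - 4 * (-3) * 5
= 100 - (-60)
= 160
Since discriminant > 0, f'(x) = 0 has 2 real solutions.
Number of critical points: 2

2


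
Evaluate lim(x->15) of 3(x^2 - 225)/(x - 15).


Direct substitution gives 0/0, so we factor the numerator.
Factor: 3(x^2 - 225) = 3 * (x - 15)(x + 15)
Cancel the common factor (x - 15):
3(x^2 - 225)/(x - 15) = 3 * (x + 15)
Now substitute x = 15:
= 3 * (15 + 15) = 90

90


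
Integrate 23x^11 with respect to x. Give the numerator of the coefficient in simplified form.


Apply the power rule for integration:
integral of ax^n dx = a/(n+1) * x^(n+1) + C
integral of 23x^11 dx
= 23/12 * x^12 + C
The coefficient in lowest terms is 23/12, and its numerator is 23

23


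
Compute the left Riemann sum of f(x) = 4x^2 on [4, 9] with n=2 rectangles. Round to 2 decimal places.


Left Riemann sum uses left endpoints of each subinterval.
Interval: [4, 9], n = 2
dx = (9 - 4) / 2 = 5/2
Left endpoints: [4, 13/2]
f values: [64, 169]
Sum = dx * (sum of f values)
= 5/2 * 233
= 1165/2 = 582.50

582.50


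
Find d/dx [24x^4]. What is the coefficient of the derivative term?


We apply the power rule: d/dx [ax^n] = a*n * x^(n-1)
d/dx [24x^4]
= 24 * 4 * x^(4-1)
= 96x^3
The coefficient is 96

96


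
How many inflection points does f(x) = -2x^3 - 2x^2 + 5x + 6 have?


Inflection points occur where f''(x) = 0 and concavity changes.
f(x) = -2x^3 - 2x^2 + 5x + 6
f'(x) = -6x^2 - 4x + 5
f''(x) = -12x - 4
Set f''(x) = 0:
-12x - 4 = 0
x = 4 / (-12) = -1/3
Since f''(x) is linear (degree 1), it changes sign at this point.
Therefore there is exactly 1 inflection point.

1


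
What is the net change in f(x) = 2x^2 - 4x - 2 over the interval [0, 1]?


Net change = f(b) - f(a)
f(x) = 2x^2 - 4x - 2
Compute f(1):
f(1) = 2 * 1^2 - 4 * 1 - 2
= 2 - 4 - 2
= -4
Compute f(0):
f(0) = 2 * 0^2 - 4 * 0 - 2
= 0 + 0 - 2
= -2
Net change = -4 - (-2) = -2

-2


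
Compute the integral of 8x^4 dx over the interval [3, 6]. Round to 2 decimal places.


Find the antiderivative of 8x^4:
F(x) = 8/5 * x^5
Apply the Fundamental Theorem of Calculus:
F(6) - F(3)
= 8/5 * 6^5 - 8/5 * 3^5
= 8/5 * (7776 - 243)
= 8/5 * 7533
= 60264/5 = 12052.80

12052.80


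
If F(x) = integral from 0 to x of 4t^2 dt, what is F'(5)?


By the Fundamental Theorem of Calculus (Part 1):
If F(x) = integral from 0 to x of f(t) dt, then F'(x) = f(x)
Here f(t) = 4t^2
So F'(x) = 4x^2
Evaluate at x = 5:
F'(5) = 4 * 5^2
= 4 * 25
= 100

100


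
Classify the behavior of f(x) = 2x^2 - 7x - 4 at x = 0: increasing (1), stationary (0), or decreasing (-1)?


Compute f'(x) to determine behavior:
f'(x) = 4x - 7
f'(0) = 4 * 0 - 7
= 0 - 7
= -7
Since f'(0) < 0, the function is decreasing (-1)

-1


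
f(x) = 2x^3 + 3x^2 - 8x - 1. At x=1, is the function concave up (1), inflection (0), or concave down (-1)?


Concavity is determined by the sign of f''(x).
f(x) = 2x^3 + 3x^2 - 8x - 1
f'(x) = 6x^2 + 6x - 8
f''(x) = 12x + 6
f''(1) = 12 * 1 + 6
= 12 + 6
= 18
Since f''(1) > 0, the function is concave up (1)

1


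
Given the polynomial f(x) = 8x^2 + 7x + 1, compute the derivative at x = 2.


Differentiate term by term using power and sum rules:
f(x) = 8x^2 + 7x + 1
f'(x) = 16x + 7
Substitute x = 2:
f'(2) = 16 * 2 + 7
= 32 + 7
= 39

39


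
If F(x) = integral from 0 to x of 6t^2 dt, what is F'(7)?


By the Fundamental Theorem of Calculus (Part 1):
If F(x) = integral from 0 to x of f(t) dt, then F'(x) = f(x)
Here f(t) = 6t^2
So F'(x) = 6x^2
Evaluate at x = 7:
F'(7) = 6 * 7^2
= 6 * 49
= 294

294


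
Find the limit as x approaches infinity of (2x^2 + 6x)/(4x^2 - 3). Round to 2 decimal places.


For limits at infinity with equal-degree polynomials,
we compare leading coefficients.
Numerator leading term: 2x^2
Denominator leading term: 4x^2
Divide both by x^2:
lim = (2 + 6/x) / (4 - 3/x^2)
As x -> infinity, the 1/x and 1/x^2 terms vanish:
= 2/4 = 1/2 = 0.50

0.50


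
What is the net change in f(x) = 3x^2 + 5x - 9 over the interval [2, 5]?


Net change = f(b) - f(a)
f(x) = 3x^2 + 5x - 9
Compute f(5):
f(5) = 3 * 5^2 + 5 * 5 - 9
= 75 + 25 - 9
= 91
Compute f(2):
f(2) = 3 * 2^2 + 5 * 2 - 9
= 12 + 10 - 9
= 13
Net change = 91 - 13 = 78

78


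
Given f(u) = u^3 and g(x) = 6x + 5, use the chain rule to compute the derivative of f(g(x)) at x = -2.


Using the chain rule: (f(g(x)))' = f'(g(x)) * g'(x)
First, find g(-2):
g(-2) = 6 * (-2) + 5 = -7
Next, f'(u) = 3u^2
And g'(x) = 6
So f'(g(-2)) * g'(-2)
= 3 * (-7)^2 * 6
= 3 * 49 * 6
= 882

882


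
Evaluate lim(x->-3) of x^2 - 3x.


Since polynomials are continuous, we use direct substitution.
lim(x->-3) of x^2 - 3x
= 1 * (-3)^2 - 3 * (-3) + 0
= 9 + 9 + 0
= 18

18


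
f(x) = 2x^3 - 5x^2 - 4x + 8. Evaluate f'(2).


Differentiate f(x) = 2x^3 - 5x^2 - 4x + 8 term by term:
f'(x) = 6x^2 - 10x - 4
Substitute x = 2:
f'(2) = 6 * 2^2 - 10 * 2 - 4
= 24 - 20 - 4
= 0

0


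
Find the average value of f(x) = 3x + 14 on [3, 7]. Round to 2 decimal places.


Average value = 1/(b-a) * integral from a to b of f(x) dx
First compute the integral of 3x + 14:
F(x) = (3/2)x^2 + 14x
F(7) = 3/2 * 49 + 14 * 7 = 343/2
F(3) = 3/2 * 9 + 14 * 3 = 111/2
Integral = 343/2 - 111/2 = 116
Average = 116 / (7 - 3) = 116 / 4
= 29 = 29.00

29.00


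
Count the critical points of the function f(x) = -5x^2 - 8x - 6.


Find where f'(x) = 0:
f'(x) = -10x - 8
Set f'(x) = 0:
-10x - 8 = 0
x = 8 / (-10) = -4/5
This is a linear equation in x, so there is exactly one solution.
Number of critical points: 1

1


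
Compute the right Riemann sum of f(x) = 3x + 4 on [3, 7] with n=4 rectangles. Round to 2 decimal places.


Right Riemann sum uses right endpoints of each subinterval.
Interval: [3, 7], n = 4
dx = (7 - 3) / 4 = 1
Right endpoints: [4, 5, 6, 7]
f values: [16, 19, 22, 25]
Sum = dx * (sum of f values)
= 1 * 82
= 82 = 82.00

82.00


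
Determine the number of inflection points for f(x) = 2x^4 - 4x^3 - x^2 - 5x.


Inflection points occur where f''(x) = 0 and concavity changes.
f(x) = 2x^4 - 4x^3 - x^2 - 5x
f'(x) = 8x^3 - 12x^2 - 2x - 5
f''(x) = 24x^2 - 24x - 2
This is a quadratic in x. Use the discriminant to count real roots.
Discriminant = (-24)^2 - 4 * 24 * (-2)
= 576 - (-192)
= 768
Since discriminant > 0, f''(x) = 0 has 2 distinct real solutions.
A quadratic with two distinct real roots changes sign at each root, so concavity changes at both.
Number of inflection points: 2

2


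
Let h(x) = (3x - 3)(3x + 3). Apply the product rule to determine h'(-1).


Let u(x) = 3x - 3 and v(x) = 3x + 3
u'(x) = 3
v'(x) = 3
Product rule: h'(x) = u'(x)*v(x) + u(x)*v'(x)
= 3 * (3x + 3) + (3x - 3) * 3
At x = -1:
u(-1) = 3 * (-1) - 3 = -6
v(-1) = 3 * (-1) + 3 = 0
h'(-1) = 3 * 0 + (-6) * 3
= 0 - 18
= -18

-18


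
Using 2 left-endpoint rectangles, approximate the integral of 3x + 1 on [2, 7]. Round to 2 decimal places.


Left Riemann sum uses left endpoints of each subinterval.
Interval: [2, 7], n = 2
dx = (7 - 2) / 2 = 5/2
Left endpoints: [2, 9/2]
f values: [7, 29/2]
Sum = dx * (sum of f values)
= 5/2 * 43/2
= 215/4 = 53.75

53.75


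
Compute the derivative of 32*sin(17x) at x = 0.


Apply the chain rule to differentiate 32*sin(17x):
d/dx [32*sin(17x)]
= 32 * cos(17x) * d/dx(17x)
= 32 * 17 * cos(17x)
= 544 * cos(17x)
Evaluate at x = 0:
= 544 * cos(0)
= 544 * 1
= 544

544


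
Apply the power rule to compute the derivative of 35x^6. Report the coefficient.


We apply the power rule: d/dx [ax^n] = a*n * x^(n-1)
d/dx [35x^6]
= 35 * 6 * x^(6-1)
= 210x^5
The coefficient is 210

210


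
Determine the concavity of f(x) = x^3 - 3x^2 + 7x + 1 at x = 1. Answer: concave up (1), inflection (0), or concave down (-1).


Concavity is determined by the sign of f''(x).
f(x) = x^3 - 3x^2 + 7x + 1
f'(x) = 3x^2 - 6x + 7
f''(x) = 6x - 6
f''(1) = 6 * 1 - 6
= 6 - 6
= 0
f''(1) = 0, and f''(x) is linear with nonzero slope 6, so f'' changes sign at x = 1. Hence the function is at an inflection point (0)

0


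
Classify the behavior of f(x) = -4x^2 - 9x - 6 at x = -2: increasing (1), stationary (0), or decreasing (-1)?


Compute f'(x) to determine behavior:
f'(x) = -8x - 9
f'(-2) = -8 * (-2) - 9
= 16 - 9
= 7
Since f'(-2) > 0, the function is increasing (1)

1


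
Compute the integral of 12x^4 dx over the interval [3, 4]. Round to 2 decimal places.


Find the antiderivative of 12x^4:
F(x) = 12/5 * x^5
Apply the Fundamental Theorem of Calculus:
F(4) - F(3)
= 12/5 * 4^5 - 12/5 * 3^5
= 12/5 * (1024 - 243)
= 12/5 * 781
= 9372/5 = 1874.40

1874.40


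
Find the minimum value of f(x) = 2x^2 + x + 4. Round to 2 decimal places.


For a quadratic f(x) = ax^2 + bx + c with a > 0, the minimum is at the vertex.
Vertex x-coordinate: x = -b/(2a)
x = -(1) / (2 * 2)
x = -1/4
Substitute back to find the minimum value:
f(-1/4) = 2 * (-1/4)^2 + 1 * (-1/4) + 4
= 1/8 - 1/4 + 4
= 31/8 ≈ 3.88

3.88


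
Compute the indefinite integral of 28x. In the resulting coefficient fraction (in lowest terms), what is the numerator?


Apply the power rule for integration:
integral of ax^n dx = a/(n+1) * x^(n+1) + C
integral of 28x dx
= 28/2 * x^2 + C
= 14 * x^2 + C
The coefficient in lowest terms is 14 = 14/1, so its numerator is 14

14


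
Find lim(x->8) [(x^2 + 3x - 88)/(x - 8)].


Direct substitution gives 0/0, so we factor the numerator.
Factor: (x^2 + 3x - 88) = (x - 8)(x + 11)
Cancel the common factor (x - 8):
(x^2 + 3x - 88)/(x - 8) = (x + 11)
Now substitute x = 8:
= (8) - (-11) = 19

19


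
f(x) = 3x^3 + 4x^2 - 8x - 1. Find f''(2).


First derivative:
f'(x) = 9x^2 + 8x - 8
Second derivative:
f''(x) = 18x + 8
Substitute x = 2:
f''(2) = 18 * 2 + 8
= 36 + 8
= 44

44


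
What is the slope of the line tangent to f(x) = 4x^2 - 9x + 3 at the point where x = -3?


The slope of the tangent line equals f'(x) at the point.
f(x) = 4x^2 - 9x + 3
f'(x) = 8x - 9
At x = -3:
f'(-3) = 8 * (-3) - 9
= -24 - 9
= -33

-33


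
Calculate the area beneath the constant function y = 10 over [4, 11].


The area under a constant function y = 10 is a rectangle.
Width = 11 - 4 = 7
Height = 10
Area = width * height
= 7 * 10
= 70

70


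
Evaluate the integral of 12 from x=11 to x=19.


The integral of a constant k over [a, b] equals k * (b - a).
integral from 11 to 19 of 12 dx
= 12 * (19 - 11)
= 12 * 8
= 96

96


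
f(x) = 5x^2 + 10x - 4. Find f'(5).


Differentiate term by term using power and sum rules:
f(x) = 5x^2 + 10x - 4
f'(x) = 10x + 10
Substitute x = 5:
f'(5) = 10 * 5 + 10
= 50 + 10
= 60

60


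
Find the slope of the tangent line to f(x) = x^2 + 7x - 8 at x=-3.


The slope of the tangent line equals f'(x) at the point.
f(x) = x^2 + 7x - 8
f'(x) = 2x + 7
At x = -3:
f'(-3) = 2 * (-3) + 7
= -6 + 7
= 1

1


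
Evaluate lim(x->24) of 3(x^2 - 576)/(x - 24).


Direct substitution gives 0/0, so we factor the numerator.
Factor: 3(x^2 - 576) = 3 * (x - 24)(x + 24)
Cancel the common factor (x - 24):
3(x^2 - 576)/(x - 24) = 3 * (x + 24)
Now substitute x = 24:
= 3 * (24 + 24) = 144

144


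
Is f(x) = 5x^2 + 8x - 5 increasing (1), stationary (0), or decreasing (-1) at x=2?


Compute f'(x) to determine behavior:
f'(x) = 10x + 8
f'(2) = 10 * 2 + 8
= 20 + 8
= 28
Since f'(2) > 0, the function is increasing (1)

1


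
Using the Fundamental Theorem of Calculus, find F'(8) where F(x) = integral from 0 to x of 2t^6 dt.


By the Fundamental Theorem of Calculus (Part 1):
If F(x) = integral from 0 to x of f(t) dt, then F'(x) = f(x)
Here f(t) = 2t^6
So F'(x) = 2x^6
Evaluate at x = 8:
F'(8) = 2 * 8^6
= 2 * 262144
= 524288

524288


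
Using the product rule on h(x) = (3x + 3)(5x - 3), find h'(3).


Let u(x) = 3x + 3 and v(x) = 5x - 3
u'(x) = 3
v'(x) = 5
Product rule: h'(x) = u'(x)*v(x) + u(x)*v'(x)
= 3 * (5x - 3) + (3x + 3) * 5
At x = 3:
u(3) = 3 * 3 + 3 = 12
v(3) = 5 * 3 - 3 = 12
h'(3) = 3 * 12 + 12 * 5
= 36 + 60
= 96

96


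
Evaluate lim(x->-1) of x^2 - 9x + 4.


Since polynomials are continuous, we use direct substitution.
lim(x->-1) of x^2 - 9x + 4
= 1 * (-1)^2 - 9 * (-1) + 4
= 1 + 9 + 4
= 14

14


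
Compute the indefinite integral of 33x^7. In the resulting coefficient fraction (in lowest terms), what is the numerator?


Apply the power rule for integration:
integral of ax^n dx = a/(n+1) * x^(n+1) + C
integral of 33x^7 dx
= 33/8 * x^8 + C
The coefficient in lowest terms is 33/8, and its numerator is 33

33


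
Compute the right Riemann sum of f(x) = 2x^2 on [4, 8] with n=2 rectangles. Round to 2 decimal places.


Right Riemann sum uses right endpoints of each subinterval.
Interval: [4, 8], n = 2
dx = (8 - 4) / 2 = 2
Right endpoints: [6, 8]
f values: [72, 128]
Sum = dx * (sum of f values)
= 2 * 200
= 400 = 400.00

400.00


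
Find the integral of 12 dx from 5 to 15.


The integral of a constant k over [a, b] equals k * (b - a).
integral from 5 to 15 of 12 dx
= 12 * (15 - 5)
= 12 * 10
= 120

120


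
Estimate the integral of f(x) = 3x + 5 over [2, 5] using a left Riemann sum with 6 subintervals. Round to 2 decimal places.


Left Riemann sum uses left endpoints of each subinterval.
Interval: [2, 5], n = 6
dx = (5 - 2) / 6 = 1/2
Left endpoints: [2, 5/2, 3, 7/2, 4, 9/2]
f values: [11, 25/2, 14, 31/2, 17, 37/2]
Sum = dx * (sum of f values)
= 1/2 * 177/2
= 177/4 = 44.25

44.25


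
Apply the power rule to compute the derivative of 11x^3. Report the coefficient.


We apply the power rule: d/dx [ax^n] = a*n * x^(n-1)
d/dx [11x^3]
= 11 * 3 * x^(3-1)
= 33x^2
The coefficient is 33

33


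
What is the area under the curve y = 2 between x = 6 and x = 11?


The area under a constant function y = 2 is a rectangle.
Width = 11 - 6 = 5
Height = 2
Area = width * height
= 5 * 2
= 10

10


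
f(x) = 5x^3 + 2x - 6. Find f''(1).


First derivative:
f'(x) = 15x^2 + 2
Second derivative:
f''(x) = 30x
Substitute x = 1:
f''(1) = 30 * 1 + 0
= 30 + 0
= 30

30


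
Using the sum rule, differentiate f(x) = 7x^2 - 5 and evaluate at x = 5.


Differentiate term by term using power and sum rules:
f(x) = 7x^2 - 5
f'(x) = 14x
Substitute x = 5:
f'(5) = 14 * 5 + 0
= 70 + 0
= 70

70


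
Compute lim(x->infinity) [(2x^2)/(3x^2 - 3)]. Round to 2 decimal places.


For limits at infinity with equal-degree polynomials,
we compare leading coefficients.
Numerator leading term: 2x^2
Denominator leading term: 3x^2
Divide both by x^2:
lim = (2) / (3 - 3/x^2)
As x -> infinity, the 1/x and 1/x^2 terms vanish:
= 2/3 ≈ 0.67

0.67


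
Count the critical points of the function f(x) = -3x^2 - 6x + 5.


Find where f'(x) = 0:
f'(x) = -6x - 6
Set f'(x) = 0:
-6x - 6 = 0
x = 6 / (-6) = -1
This is a linear equation in x, so there is exactly one solution.
Number of critical points: 1

1
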